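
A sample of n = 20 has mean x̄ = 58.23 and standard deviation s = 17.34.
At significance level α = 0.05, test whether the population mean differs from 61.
One-sample t-test:
H₀: μ = 61
H₁: μ ≠ 61
df = n - 1 = 19
t = (x̄ - μ₀) / (s/√n) = (58.23 - 61) / (17.34/√20) = -0.714
p-value = 0.4837

Since p-value > α = 0.05, we fail to reject H₀.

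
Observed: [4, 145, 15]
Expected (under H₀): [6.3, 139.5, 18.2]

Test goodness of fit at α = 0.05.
Chi-square goodness of fit test:
H₀: observed counts match expected distribution
H₁: observed counts differ from expected distribution
df = k - 1 = 2
χ² = Σ(O - E)²/E
   = (4 - 6.3)²/6.3 + (145 - 139.5)²/139.5 + (15 - 18.2)²/18.2
   = 0.840 + 0.217 + 0.563
   = 1.62
p-value = 0.4450

Since p-value > α = 0.05, we fail to reject H₀.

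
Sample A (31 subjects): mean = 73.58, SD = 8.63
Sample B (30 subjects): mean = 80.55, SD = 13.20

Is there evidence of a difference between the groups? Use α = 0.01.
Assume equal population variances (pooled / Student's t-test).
Student's two-sample t-test (equal variances):
H₀: μ₁ = μ₂
H₁: μ₁ ≠ μ₂
df = n₁ + n₂ - 2 = 59
Pooled variance s_p² = [(n₁-1)s₁² + (n₂-1)s₂²] / (n₁ + n₂ - 2) = [(30)(8.63²) + (29)(13.20²)] / 59 = 123.5130
SE = √(s_p²(1/n₁ + 1/n₂)) = √(123.5130 × (1/31 + 1/30)) = 2.8463
t = (x̄₁ - x̄₂) / SE = (73.58 - 80.55) / 2.8463 = -6.97 / 2.8463 = -2.449
p-value = 0.0173

Since p-value > α = 0.01, we fail to reject H₀.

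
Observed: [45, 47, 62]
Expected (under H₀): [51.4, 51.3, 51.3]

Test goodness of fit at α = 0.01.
Chi-square goodness of fit test:
H₀: observed counts match expected distribution
H₁: observed counts differ from expected distribution
df = k - 1 = 2
χ² = Σ(O - E)²/E
   = (45 - 51.4)²/51.4 + (47 - 51.3)²/51.3 + (62 - 51.3)²/51.3
   = 0.797 + 0.360 + 2.232
   = 3.39
p-value = 0.1837

Since p-value > α = 0.01, we fail to reject H₀.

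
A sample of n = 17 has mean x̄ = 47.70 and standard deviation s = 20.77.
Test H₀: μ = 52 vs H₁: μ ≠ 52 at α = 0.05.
One-sample t-test:
H₀: μ = 52
H₁: μ ≠ 52
df = n - 1 = 16
t = (x̄ - μ₀) / (s/√n) = (47.70 - 52) / (20.77/√17) = -0.854
p-value = 0.4059

Since p-value > α = 0.05, we fail to reject H₀.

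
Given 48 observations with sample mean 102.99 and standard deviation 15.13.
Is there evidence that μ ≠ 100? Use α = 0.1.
One-sample t-test:
H₀: μ = 100
H₁: μ ≠ 100
df = n - 1 = 47
t = (x̄ - μ₀) / (s/√n) = (102.99 - 100) / (15.13/√48) = 1.369
p-value = 0.1775

Since p-value > α = 0.1, we fail to reject H₀.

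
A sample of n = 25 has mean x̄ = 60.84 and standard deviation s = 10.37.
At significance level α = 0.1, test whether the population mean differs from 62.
One-sample t-test:
H₀: μ = 62
H₁: μ ≠ 62
df = n - 1 = 24
t = (x̄ - μ₀) / (s/√n) = (60.84 - 62) / (10.37/√25) = -0.559
p-value = 0.5811

Since p-value > α = 0.1, we fail to reject H₀.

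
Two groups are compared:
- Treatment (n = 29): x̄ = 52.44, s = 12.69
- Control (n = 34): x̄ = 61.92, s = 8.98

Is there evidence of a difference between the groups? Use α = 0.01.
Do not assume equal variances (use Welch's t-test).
Welch's two-sample t-test:
H₀: μ₁ = μ₂
H₁: μ₁ ≠ μ₂
s₁²/n₁ = 12.69²/29 = 5.5530,  s₂²/n₂ = 8.98²/34 = 2.3718
SE = √(s₁²/n₁ + s₂²/n₂) = √(5.5530 + 2.3718) = 2.8151
df (Welch-Satterthwaite) = (s₁²/n₁ + s₂²/n₂)² / [(s₁²/n₁)²/(n₁-1) + (s₂²/n₂)²/(n₂-1)] ≈ 49.38
t = (x̄₁ - x̄₂) / SE = (52.44 - 61.92) / 2.8151 = -9.48 / 2.8151 = -3.368
p-value = 0.0015

Since p-value < α = 0.01, we reject H₀.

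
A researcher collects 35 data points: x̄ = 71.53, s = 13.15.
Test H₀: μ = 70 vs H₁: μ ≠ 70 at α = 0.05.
One-sample t-test:
H₀: μ = 70
H₁: μ ≠ 70
df = n - 1 = 34
t = (x̄ - μ₀) / (s/√n) = (71.53 - 70) / (13.15/√35) = 0.688
p-value = 0.4959

Since p-value > α = 0.05, we fail to reject H₀.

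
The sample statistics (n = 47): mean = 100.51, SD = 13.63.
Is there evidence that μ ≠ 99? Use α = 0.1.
One-sample t-test:
H₀: μ = 99
H₁: μ ≠ 99
df = n - 1 = 46
t = (x̄ - μ₀) / (s/√n) = (100.51 - 99) / (13.63/√47) = 0.760
p-value = 0.4514

Since p-value > α = 0.1, we fail to reject H₀.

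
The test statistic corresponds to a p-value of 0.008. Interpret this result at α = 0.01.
Since p = 0.008 < α = 0.01, reject H₀.
There is sufficient evidence to reject the null hypothesis; the result is statistically significant at the 0.01 level.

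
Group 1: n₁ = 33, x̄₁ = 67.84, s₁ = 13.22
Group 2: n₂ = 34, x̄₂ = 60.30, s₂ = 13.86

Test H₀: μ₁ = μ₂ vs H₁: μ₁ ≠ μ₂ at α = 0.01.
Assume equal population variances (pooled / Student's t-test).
Student's two-sample t-test (equal variances):
H₀: μ₁ = μ₂
H₁: μ₁ ≠ μ₂
df = n₁ + n₂ - 2 = 65
Pooled variance s_p² = [(n₁-1)s₁² + (n₂-1)s₂²] / (n₁ + n₂ - 2) = [(32)(13.22²) + (33)(13.86²)] / 65 = 183.5673
SE = √(s_p²(1/n₁ + 1/n₂)) = √(183.5673 × (1/33 + 1/34)) = 3.3108
t = (x̄₁ - x̄₂) / SE = (67.84 - 60.30) / 3.3108 = 7.54 / 3.3108 = 2.277
p-value = 0.0261

Since p-value > α = 0.01, we fail to reject H₀.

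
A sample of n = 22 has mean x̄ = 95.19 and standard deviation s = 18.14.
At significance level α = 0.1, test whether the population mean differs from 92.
One-sample t-test:
H₀: μ = 92
H₁: μ ≠ 92
df = n - 1 = 21
t = (x̄ - μ₀) / (s/√n) = (95.19 - 92) / (18.14/√22) = 0.825
p-value = 0.4187

Since p-value > α = 0.1, we fail to reject H₀.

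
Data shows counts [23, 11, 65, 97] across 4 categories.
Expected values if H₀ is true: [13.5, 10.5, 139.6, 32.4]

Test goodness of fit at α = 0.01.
Chi-square goodness of fit test:
H₀: observed counts match expected distribution
H₁: observed counts differ from expected distribution
df = k - 1 = 3
χ² = Σ(O - E)²/E
   = (23 - 13.5)²/13.5 + (11 - 10.5)²/10.5 + (65 - 139.6)²/139.6 + (97 - 32.4)²/32.4
   = 6.685 + 0.024 + 39.865 + 128.801
   = 175.38
p-value < 0.0001

Since p-value < α = 0.01, we reject H₀.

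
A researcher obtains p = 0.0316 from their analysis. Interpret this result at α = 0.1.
Since p = 0.0316 < α = 0.1, reject H₀.
There is sufficient evidence to reject the null hypothesis; the result is statistically significant at the 0.1 level.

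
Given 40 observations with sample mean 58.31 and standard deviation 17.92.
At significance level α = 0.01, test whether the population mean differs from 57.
One-sample t-test:
H₀: μ = 57
H₁: μ ≠ 57
df = n - 1 = 39
t = (x̄ - μ₀) / (s/√n) = (58.31 - 57) / (17.92/√40) = 0.462
p-value = 0.6464

Since p-value > α = 0.01, we fail to reject H₀.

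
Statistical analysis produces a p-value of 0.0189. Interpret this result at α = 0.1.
Since p = 0.0189 < α = 0.1, reject H₀.
There is sufficient evidence to reject the null hypothesis; the result is statistically significant at the 0.1 level.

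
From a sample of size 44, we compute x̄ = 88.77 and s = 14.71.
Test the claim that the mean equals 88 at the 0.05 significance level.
One-sample t-test:
H₀: μ = 88
H₁: μ ≠ 88
df = n - 1 = 43
t = (x̄ - μ₀) / (s/√n) = (88.77 - 88) / (14.71/√44) = 0.347
p-value = 0.7301

Since p-value > α = 0.05, we fail to reject H₀.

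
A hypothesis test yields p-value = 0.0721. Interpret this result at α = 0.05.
Since p = 0.0721 > α = 0.05, fail to reject H₀.
There is insufficient evidence to reject the null hypothesis; the result is not statistically significant at the 0.05 level.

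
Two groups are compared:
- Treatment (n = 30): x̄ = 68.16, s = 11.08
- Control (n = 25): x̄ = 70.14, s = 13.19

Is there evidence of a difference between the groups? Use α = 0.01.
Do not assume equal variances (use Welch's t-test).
Welch's two-sample t-test:
H₀: μ₁ = μ₂
H₁: μ₁ ≠ μ₂
s₁²/n₁ = 11.08²/30 = 4.0922,  s₂²/n₂ = 13.19²/25 = 6.9590
SE = √(s₁²/n₁ + s₂²/n₂) = √(4.0922 + 6.9590) = 3.3243
df (Welch-Satterthwaite) = (s₁²/n₁ + s₂²/n₂)² / [(s₁²/n₁)²/(n₁-1) + (s₂²/n₂)²/(n₂-1)] ≈ 47.06
t = (x̄₁ - x̄₂) / SE = (68.16 - 70.14) / 3.3243 = -1.98 / 3.3243 = -0.596
p-value = 0.5543

Since p-value > α = 0.01, we fail to reject H₀.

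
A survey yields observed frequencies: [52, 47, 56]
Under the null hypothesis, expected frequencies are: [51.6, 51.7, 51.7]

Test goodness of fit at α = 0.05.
Chi-square goodness of fit test:
H₀: observed counts match expected distribution
H₁: observed counts differ from expected distribution
df = k - 1 = 2
χ² = Σ(O - E)²/E
   = (52 - 51.6)²/51.6 + (47 - 51.7)²/51.7 + (56 - 51.7)²/51.7
   = 0.003 + 0.427 + 0.358
   = 0.79
p-value = 0.6743

Since p-value > α = 0.05, we fail to reject H₀.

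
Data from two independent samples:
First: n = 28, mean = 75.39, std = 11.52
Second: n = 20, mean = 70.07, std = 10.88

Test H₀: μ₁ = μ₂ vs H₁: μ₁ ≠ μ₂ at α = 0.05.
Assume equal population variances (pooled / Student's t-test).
Student's two-sample t-test (equal variances):
H₀: μ₁ = μ₂
H₁: μ₁ ≠ μ₂
df = n₁ + n₂ - 2 = 46
Pooled variance s_p² = [(n₁-1)s₁² + (n₂-1)s₂²] / (n₁ + n₂ - 2) = [(27)(11.52²) + (19)(10.88²)] / 46 = 126.7890
SE = √(s_p²(1/n₁ + 1/n₂)) = √(126.7890 × (1/28 + 1/20)) = 3.2966
t = (x̄₁ - x̄₂) / SE = (75.39 - 70.07) / 3.2966 = 5.32 / 3.2966 = 1.614
p-value = 0.1134

Since p-value > α = 0.05, we fail to reject H₀.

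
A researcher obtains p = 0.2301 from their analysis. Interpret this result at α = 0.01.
Since p = 0.2301 > α = 0.01, fail to reject H₀.
There is insufficient evidence to reject the null hypothesis; the result is not statistically significant at the 0.01 level.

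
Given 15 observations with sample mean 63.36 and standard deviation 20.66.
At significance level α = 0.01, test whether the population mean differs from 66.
One-sample t-test:
H₀: μ = 66
H₁: μ ≠ 66
df = n - 1 = 14
t = (x̄ - μ₀) / (s/√n) = (63.36 - 66) / (20.66/√15) = -0.495
p-value = 0.6283

Since p-value > α = 0.01, we fail to reject H₀.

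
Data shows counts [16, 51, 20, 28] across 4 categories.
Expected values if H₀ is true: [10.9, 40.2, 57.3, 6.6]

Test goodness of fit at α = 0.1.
Chi-square goodness of fit test:
H₀: observed counts match expected distribution
H₁: observed counts differ from expected distribution
df = k - 1 = 3
χ² = Σ(O - E)²/E
   = (16 - 10.9)²/10.9 + (51 - 40.2)²/40.2 + (20 - 57.3)²/57.3 + (28 - 6.6)²/6.6
   = 2.386 + 2.901 + 24.281 + 69.388
   = 98.96
p-value < 0.0001

Since p-value < α = 0.1, we reject H₀.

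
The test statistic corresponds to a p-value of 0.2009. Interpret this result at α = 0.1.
Since p = 0.2009 > α = 0.1, fail to reject H₀.
There is insufficient evidence to reject the null hypothesis; the result is not statistically significant at the 0.1 level.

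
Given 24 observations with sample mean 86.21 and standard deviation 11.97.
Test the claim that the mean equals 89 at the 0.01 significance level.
One-sample t-test:
H₀: μ = 89
H₁: μ ≠ 89
df = n - 1 = 23
t = (x̄ - μ₀) / (s/√n) = (86.21 - 89) / (11.97/√24) = -1.142
p-value = 0.2653

Since p-value > α = 0.01, we fail to reject H₀.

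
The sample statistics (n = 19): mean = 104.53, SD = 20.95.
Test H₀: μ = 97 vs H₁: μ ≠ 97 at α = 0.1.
One-sample t-test:
H₀: μ = 97
H₁: μ ≠ 97
df = n - 1 = 18
t = (x̄ - μ₀) / (s/√n) = (104.53 - 97) / (20.95/√19) = 1.567
p-value = 0.1346

Since p-value > α = 0.1, we fail to reject H₀.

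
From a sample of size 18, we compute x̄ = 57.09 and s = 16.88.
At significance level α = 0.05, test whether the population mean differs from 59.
One-sample t-test:
H₀: μ = 59
H₁: μ ≠ 59
df = n - 1 = 17
t = (x̄ - μ₀) / (s/√n) = (57.09 - 59) / (16.88/√18) = -0.480
p-value = 0.6373

Since p-value > α = 0.05, we fail to reject H₀.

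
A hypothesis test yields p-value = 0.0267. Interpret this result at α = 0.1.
Since p = 0.0267 < α = 0.1, reject H₀.
There is sufficient evidence to reject the null hypothesis; the result is statistically significant at the 0.1 level.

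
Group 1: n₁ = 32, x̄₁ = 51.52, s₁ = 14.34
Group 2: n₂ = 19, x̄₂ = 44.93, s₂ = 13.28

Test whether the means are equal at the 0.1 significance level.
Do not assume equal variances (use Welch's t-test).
Welch's two-sample t-test:
H₀: μ₁ = μ₂
H₁: μ₁ ≠ μ₂
s₁²/n₁ = 14.34²/32 = 6.4261,  s₂²/n₂ = 13.28²/19 = 9.2820
SE = √(s₁²/n₁ + s₂²/n₂) = √(6.4261 + 9.2820) = 3.9633
df (Welch-Satterthwaite) = (s₁²/n₁ + s₂²/n₂)² / [(s₁²/n₁)²/(n₁-1) + (s₂²/n₂)²/(n₂-1)] ≈ 40.33
t = (x̄₁ - x̄₂) / SE = (51.52 - 44.93) / 3.9633 = 6.59 / 3.9633 = 1.663
p-value = 0.1041

Since p-value > α = 0.1, we fail to reject H₀.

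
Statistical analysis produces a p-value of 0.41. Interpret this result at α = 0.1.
Since p = 0.41 > α = 0.1, fail to reject H₀.
There is insufficient evidence to reject the null hypothesis; the result is not statistically significant at the 0.1 level.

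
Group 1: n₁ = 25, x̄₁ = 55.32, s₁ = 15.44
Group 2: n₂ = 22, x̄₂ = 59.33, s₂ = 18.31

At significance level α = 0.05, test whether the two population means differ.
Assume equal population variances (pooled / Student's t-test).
Student's two-sample t-test (equal variances):
H₀: μ₁ = μ₂
H₁: μ₁ ≠ μ₂
df = n₁ + n₂ - 2 = 45
Pooled variance s_p² = [(n₁-1)s₁² + (n₂-1)s₂²] / (n₁ + n₂ - 2) = [(24)(15.44²) + (21)(18.31²)] / 45 = 283.5961
SE = √(s_p²(1/n₁ + 1/n₂)) = √(283.5961 × (1/25 + 1/22)) = 4.9229
t = (x̄₁ - x̄₂) / SE = (55.32 - 59.33) / 4.9229 = -4.01 / 4.9229 = -0.815
p-value = 0.4196

Since p-value > α = 0.05, we fail to reject H₀.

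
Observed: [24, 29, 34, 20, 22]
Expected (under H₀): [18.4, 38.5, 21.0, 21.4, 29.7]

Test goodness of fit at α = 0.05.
Chi-square goodness of fit test:
H₀: observed counts match expected distribution
H₁: observed counts differ from expected distribution
df = k - 1 = 4
χ² = Σ(O - E)²/E
   = (24 - 18.4)²/18.4 + (29 - 38.5)²/38.5 + (34 - 21.0)²/21.0 + (20 - 21.4)²/21.4 + (22 - 29.7)²/29.7
   = 1.704 + 2.344 + 8.048 + 0.092 + 1.996
   = 14.18
p-value = 0.0067

Since p-value < α = 0.05, we reject H₀.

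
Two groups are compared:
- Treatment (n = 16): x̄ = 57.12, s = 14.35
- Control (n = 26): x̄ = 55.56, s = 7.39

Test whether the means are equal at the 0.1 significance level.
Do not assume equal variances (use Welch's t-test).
Welch's two-sample t-test:
H₀: μ₁ = μ₂
H₁: μ₁ ≠ μ₂
s₁²/n₁ = 14.35²/16 = 12.8702,  s₂²/n₂ = 7.39²/26 = 2.1005
SE = √(s₁²/n₁ + s₂²/n₂) = √(12.8702 + 2.1005) = 3.8692
df (Welch-Satterthwaite) = (s₁²/n₁ + s₂²/n₂)² / [(s₁²/n₁)²/(n₁-1) + (s₂²/n₂)²/(n₂-1)] ≈ 19.98
t = (x̄₁ - x̄₂) / SE = (57.12 - 55.56) / 3.8692 = 1.56 / 3.8692 = 0.403
p-value = 0.6911

Since p-value > α = 0.1, we fail to reject H₀.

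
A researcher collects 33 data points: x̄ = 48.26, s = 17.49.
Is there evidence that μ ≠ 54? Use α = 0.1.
One-sample t-test:
H₀: μ = 54
H₁: μ ≠ 54
df = n - 1 = 32
t = (x̄ - μ₀) / (s/√n) = (48.26 - 54) / (17.49/√33) = -1.885
p-value = 0.0685

Since p-value < α = 0.1, we reject H₀.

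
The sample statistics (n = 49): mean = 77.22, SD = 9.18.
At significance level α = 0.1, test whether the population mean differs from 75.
One-sample t-test:
H₀: μ = 75
H₁: μ ≠ 75
df = n - 1 = 48
t = (x̄ - μ₀) / (s/√n) = (77.22 - 75) / (9.18/√49) = 1.693
p-value = 0.0970

Since p-value < α = 0.1, we reject H₀.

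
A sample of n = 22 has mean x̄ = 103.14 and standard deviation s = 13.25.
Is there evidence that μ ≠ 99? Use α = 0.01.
One-sample t-test:
H₀: μ = 99
H₁: μ ≠ 99
df = n - 1 = 21
t = (x̄ - μ₀) / (s/√n) = (103.14 - 99) / (13.25/√22) = 1.466
p-value = 0.1576

Since p-value > α = 0.01, we fail to reject H₀.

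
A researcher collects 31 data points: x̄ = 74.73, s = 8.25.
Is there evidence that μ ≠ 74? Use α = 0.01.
One-sample t-test:
H₀: μ = 74
H₁: μ ≠ 74
df = n - 1 = 30
t = (x̄ - μ₀) / (s/√n) = (74.73 - 74) / (8.25/√31) = 0.493
p-value = 0.6258

Since p-value > α = 0.01, we fail to reject H₀.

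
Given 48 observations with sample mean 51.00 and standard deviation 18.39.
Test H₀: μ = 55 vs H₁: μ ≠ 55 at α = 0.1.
One-sample t-test:
H₀: μ = 55
H₁: μ ≠ 55
df = n - 1 = 47
t = (x̄ - μ₀) / (s/√n) = (51.00 - 55) / (18.39/√48) = -1.507
p-value = 0.1385

Since p-value > α = 0.1, we fail to reject H₀.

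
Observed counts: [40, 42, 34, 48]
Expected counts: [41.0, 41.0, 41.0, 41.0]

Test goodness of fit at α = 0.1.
Chi-square goodness of fit test:
H₀: observed counts match expected distribution
H₁: observed counts differ from expected distribution
df = k - 1 = 3
χ² = Σ(O - E)²/E
   = (40 - 41.0)²/41.0 + (42 - 41.0)²/41.0 + (34 - 41.0)²/41.0 + (48 - 41.0)²/41.0
   = 0.024 + 0.024 + 1.195 + 1.195
   = 2.44
p-value = 0.4864

Since p-value > α = 0.1, we fail to reject H₀.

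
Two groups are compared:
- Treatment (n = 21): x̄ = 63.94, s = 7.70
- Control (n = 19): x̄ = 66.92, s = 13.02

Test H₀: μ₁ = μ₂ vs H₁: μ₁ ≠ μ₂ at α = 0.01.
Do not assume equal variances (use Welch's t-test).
Welch's two-sample t-test:
H₀: μ₁ = μ₂
H₁: μ₁ ≠ μ₂
s₁²/n₁ = 7.70²/21 = 2.8233,  s₂²/n₂ = 13.02²/19 = 8.9221
SE = √(s₁²/n₁ + s₂²/n₂) = √(2.8233 + 8.9221) = 3.4272
df (Welch-Satterthwaite) = (s₁²/n₁ + s₂²/n₂)² / [(s₁²/n₁)²/(n₁-1) + (s₂²/n₂)²/(n₂-1)] ≈ 28.62
t = (x̄₁ - x̄₂) / SE = (63.94 - 66.92) / 3.4272 = -2.98 / 3.4272 = -0.870
p-value = 0.3918

Since p-value > α = 0.01, we fail to reject H₀.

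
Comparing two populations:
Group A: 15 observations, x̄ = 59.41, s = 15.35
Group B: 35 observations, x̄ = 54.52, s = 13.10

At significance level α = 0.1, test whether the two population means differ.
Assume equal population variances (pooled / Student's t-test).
Student's two-sample t-test (equal variances):
H₀: μ₁ = μ₂
H₁: μ₁ ≠ μ₂
df = n₁ + n₂ - 2 = 48
Pooled variance s_p² = [(n₁-1)s₁² + (n₂-1)s₂²] / (n₁ + n₂ - 2) = [(14)(15.35²) + (34)(13.10²)] / 48 = 190.2803
SE = √(s_p²(1/n₁ + 1/n₂)) = √(190.2803 × (1/15 + 1/35)) = 4.2570
t = (x̄₁ - x̄₂) / SE = (59.41 - 54.52) / 4.2570 = 4.89 / 4.2570 = 1.149
p-value = 0.2564

Since p-value > α = 0.1, we fail to reject H₀.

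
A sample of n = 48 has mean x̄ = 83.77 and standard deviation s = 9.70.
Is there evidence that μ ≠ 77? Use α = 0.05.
One-sample t-test:
H₀: μ = 77
H₁: μ ≠ 77
df = n - 1 = 47
t = (x̄ - μ₀) / (s/√n) = (83.77 - 77) / (9.70/√48) = 4.835
p-value < 0.0001

Since p-value < α = 0.05, we reject H₀.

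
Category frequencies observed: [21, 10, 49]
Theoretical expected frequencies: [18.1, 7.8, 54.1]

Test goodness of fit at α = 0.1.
Chi-square goodness of fit test:
H₀: observed counts match expected distribution
H₁: observed counts differ from expected distribution
df = k - 1 = 2
χ² = Σ(O - E)²/E
   = (21 - 18.1)²/18.1 + (10 - 7.8)²/7.8 + (49 - 54.1)²/54.1
   = 0.465 + 0.621 + 0.481
   = 1.57
p-value = 0.4570

Since p-value > α = 0.1, we fail to reject H₀.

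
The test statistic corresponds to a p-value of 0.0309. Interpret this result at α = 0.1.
Since p = 0.0309 < α = 0.1, reject H₀.
There is sufficient evidence to reject the null hypothesis; the result is statistically significant at the 0.1 level.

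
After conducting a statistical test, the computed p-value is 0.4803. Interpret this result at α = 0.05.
Since p = 0.4803 > α = 0.05, fail to reject H₀.
There is insufficient evidence to reject the null hypothesis; the result is not statistically significant at the 0.05 level.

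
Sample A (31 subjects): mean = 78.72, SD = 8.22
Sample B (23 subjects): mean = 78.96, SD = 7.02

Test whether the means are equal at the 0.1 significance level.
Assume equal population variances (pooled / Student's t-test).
Student's two-sample t-test (equal variances):
H₀: μ₁ = μ₂
H₁: μ₁ ≠ μ₂
df = n₁ + n₂ - 2 = 52
Pooled variance s_p² = [(n₁-1)s₁² + (n₂-1)s₂²] / (n₁ + n₂ - 2) = [(30)(8.22²) + (22)(7.02²)] / 52 = 59.8312
SE = √(s_p²(1/n₁ + 1/n₂)) = √(59.8312 × (1/31 + 1/23)) = 2.1287
t = (x̄₁ - x̄₂) / SE = (78.72 - 78.96) / 2.1287 = -0.24 / 2.1287 = -0.113
p-value = 0.9107

Since p-value > α = 0.1, we fail to reject H₀.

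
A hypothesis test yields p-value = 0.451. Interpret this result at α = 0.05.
Since p = 0.451 > α = 0.05, fail to reject H₀.
There is insufficient evidence to reject the null hypothesis; the result is not statistically significant at the 0.05 level.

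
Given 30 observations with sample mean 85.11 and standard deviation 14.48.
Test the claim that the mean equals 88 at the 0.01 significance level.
One-sample t-test:
H₀: μ = 88
H₁: μ ≠ 88
df = n - 1 = 29
t = (x̄ - μ₀) / (s/√n) = (85.11 - 88) / (14.48/√30) = -1.093
p-value = 0.2833

Since p-value > α = 0.01, we fail to reject H₀.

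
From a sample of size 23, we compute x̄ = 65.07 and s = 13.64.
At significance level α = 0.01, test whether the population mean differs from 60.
One-sample t-test:
H₀: μ = 60
H₁: μ ≠ 60
df = n - 1 = 22
t = (x̄ - μ₀) / (s/√n) = (65.07 - 60) / (13.64/√23) = 1.783
p-value = 0.0885

Since p-value > α = 0.01, we fail to reject H₀.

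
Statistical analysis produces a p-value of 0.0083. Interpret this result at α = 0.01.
Since p = 0.0083 < α = 0.01, reject H₀.
There is sufficient evidence to reject the null hypothesis; the result is statistically significant at the 0.01 level.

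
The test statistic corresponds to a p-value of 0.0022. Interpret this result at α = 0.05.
Since p = 0.0022 < α = 0.05, reject H₀.
There is sufficient evidence to reject the null hypothesis; the result is statistically significant at the 0.05 level.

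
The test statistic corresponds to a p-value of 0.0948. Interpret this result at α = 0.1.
Since p = 0.0948 < α = 0.1, reject H₀.
There is sufficient evidence to reject the null hypothesis; the result is statistically significant at the 0.1 level.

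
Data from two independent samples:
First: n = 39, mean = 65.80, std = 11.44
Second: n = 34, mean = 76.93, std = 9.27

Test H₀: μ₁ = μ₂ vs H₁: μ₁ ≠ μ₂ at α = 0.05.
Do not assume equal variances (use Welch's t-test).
Welch's two-sample t-test:
H₀: μ₁ = μ₂
H₁: μ₁ ≠ μ₂
s₁²/n₁ = 11.44²/39 = 3.3557,  s₂²/n₂ = 9.27²/34 = 2.5274
SE = √(s₁²/n₁ + s₂²/n₂) = √(3.3557 + 2.5274) = 2.4255
df (Welch-Satterthwaite) = (s₁²/n₁ + s₂²/n₂)² / [(s₁²/n₁)²/(n₁-1) + (s₂²/n₂)²/(n₂-1)] ≈ 70.65
t = (x̄₁ - x̄₂) / SE = (65.80 - 76.93) / 2.4255 = -11.13 / 2.4255 = -4.589
p-value < 0.0001

Since p-value < α = 0.05, we reject H₀.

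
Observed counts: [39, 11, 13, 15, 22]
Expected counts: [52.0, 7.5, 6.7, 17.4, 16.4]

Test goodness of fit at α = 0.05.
Chi-square goodness of fit test:
H₀: observed counts match expected distribution
H₁: observed counts differ from expected distribution
df = k - 1 = 4
χ² = Σ(O - E)²/E
   = (39 - 52.0)²/52.0 + (11 - 7.5)²/7.5 + (13 - 6.7)²/6.7 + (15 - 17.4)²/17.4 + (22 - 16.4)²/16.4
   = 3.250 + 1.633 + 5.924 + 0.331 + 1.912
   = 13.05
p-value = 0.0110

Since p-value < α = 0.05, we reject H₀.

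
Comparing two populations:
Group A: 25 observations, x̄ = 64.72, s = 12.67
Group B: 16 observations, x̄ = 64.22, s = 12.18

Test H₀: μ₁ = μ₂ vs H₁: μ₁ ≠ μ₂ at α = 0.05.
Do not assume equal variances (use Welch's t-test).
Welch's two-sample t-test:
H₀: μ₁ = μ₂
H₁: μ₁ ≠ μ₂
s₁²/n₁ = 12.67²/25 = 6.4212,  s₂²/n₂ = 12.18²/16 = 9.2720
SE = √(s₁²/n₁ + s₂²/n₂) = √(6.4212 + 9.2720) = 3.9615
df (Welch-Satterthwaite) = (s₁²/n₁ + s₂²/n₂)² / [(s₁²/n₁)²/(n₁-1) + (s₂²/n₂)²/(n₂-1)] ≈ 33.06
t = (x̄₁ - x̄₂) / SE = (64.72 - 64.22) / 3.9615 = 0.50 / 3.9615 = 0.126
p-value = 0.9003

Since p-value > α = 0.05, we fail to reject H₀.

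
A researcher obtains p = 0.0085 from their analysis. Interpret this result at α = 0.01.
Since p = 0.0085 < α = 0.01, reject H₀.
There is sufficient evidence to reject the null hypothesis; the result is statistically significant at the 0.01 level.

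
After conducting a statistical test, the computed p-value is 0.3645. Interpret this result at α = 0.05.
Since p = 0.3645 > α = 0.05, fail to reject H₀.
There is insufficient evidence to reject the null hypothesis; the result is not statistically significant at the 0.05 level.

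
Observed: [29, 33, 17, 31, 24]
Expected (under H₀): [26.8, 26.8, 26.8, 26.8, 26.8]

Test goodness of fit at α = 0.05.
Chi-square goodness of fit test:
H₀: observed counts match expected distribution
H₁: observed counts differ from expected distribution
df = k - 1 = 4
χ² = Σ(O - E)²/E
   = (29 - 26.8)²/26.8 + (33 - 26.8)²/26.8 + (17 - 26.8)²/26.8 + (31 - 26.8)²/26.8 + (24 - 26.8)²/26.8
   = 0.181 + 1.434 + 3.584 + 0.658 + 0.293
   = 6.15
p-value = 0.1883

Since p-value > α = 0.05, we fail to reject H₀.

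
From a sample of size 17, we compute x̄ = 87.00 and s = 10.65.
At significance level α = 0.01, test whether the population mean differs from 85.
One-sample t-test:
H₀: μ = 85
H₁: μ ≠ 85
df = n - 1 = 16
t = (x̄ - μ₀) / (s/√n) = (87.00 - 85) / (10.65/√17) = 0.774
p-value = 0.4500

Since p-value > α = 0.01, we fail to reject H₀.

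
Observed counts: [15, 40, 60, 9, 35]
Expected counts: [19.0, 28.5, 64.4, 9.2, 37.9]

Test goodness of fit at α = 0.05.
Chi-square goodness of fit test:
H₀: observed counts match expected distribution
H₁: observed counts differ from expected distribution
df = k - 1 = 4
χ² = Σ(O - E)²/E
   = (15 - 19.0)²/19.0 + (40 - 28.5)²/28.5 + (60 - 64.4)²/64.4 + (9 - 9.2)²/9.2 + (35 - 37.9)²/37.9
   = 0.842 + 4.640 + 0.301 + 0.004 + 0.222
   = 6.01
p-value = 0.1985

Since p-value > α = 0.05, we fail to reject H₀.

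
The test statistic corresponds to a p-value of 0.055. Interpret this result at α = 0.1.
Since p = 0.055 < α = 0.1, reject H₀.
There is sufficient evidence to reject the null hypothesis; the result is statistically significant at the 0.1 level.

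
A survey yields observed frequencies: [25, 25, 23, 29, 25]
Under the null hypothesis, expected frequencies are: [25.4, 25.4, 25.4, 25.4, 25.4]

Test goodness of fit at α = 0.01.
Chi-square goodness of fit test:
H₀: observed counts match expected distribution
H₁: observed counts differ from expected distribution
df = k - 1 = 4
χ² = Σ(O - E)²/E
   = (25 - 25.4)²/25.4 + (25 - 25.4)²/25.4 + (23 - 25.4)²/25.4 + (29 - 25.4)²/25.4 + (25 - 25.4)²/25.4
   = 0.006 + 0.006 + 0.227 + 0.510 + 0.006
   = 0.76
p-value = 0.9443

Since p-value > α = 0.01, we fail to reject H₀.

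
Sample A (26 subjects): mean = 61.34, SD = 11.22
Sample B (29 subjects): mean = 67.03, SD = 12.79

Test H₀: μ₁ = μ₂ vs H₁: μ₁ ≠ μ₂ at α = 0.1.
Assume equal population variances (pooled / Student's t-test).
Student's two-sample t-test (equal variances):
H₀: μ₁ = μ₂
H₁: μ₁ ≠ μ₂
df = n₁ + n₂ - 2 = 53
Pooled variance s_p² = [(n₁-1)s₁² + (n₂-1)s₂²] / (n₁ + n₂ - 2) = [(25)(11.22²) + (28)(12.79²)] / 53 = 145.8031
SE = √(s_p²(1/n₁ + 1/n₂)) = √(145.8031 × (1/26 + 1/29)) = 3.2612
t = (x̄₁ - x̄₂) / SE = (61.34 - 67.03) / 3.2612 = -5.69 / 3.2612 = -1.745
p-value = 0.0868

Since p-value < α = 0.1, we reject H₀.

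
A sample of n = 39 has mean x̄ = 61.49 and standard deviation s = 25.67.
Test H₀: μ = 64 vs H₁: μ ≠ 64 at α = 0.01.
One-sample t-test:
H₀: μ = 64
H₁: μ ≠ 64
df = n - 1 = 38
t = (x̄ - μ₀) / (s/√n) = (61.49 - 64) / (25.67/√39) = -0.611
p-value = 0.5451

Since p-value > α = 0.01, we fail to reject H₀.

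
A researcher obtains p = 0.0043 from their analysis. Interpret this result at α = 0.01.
Since p = 0.0043 < α = 0.01, reject H₀.
There is sufficient evidence to reject the null hypothesis; the result is statistically significant at the 0.01 level.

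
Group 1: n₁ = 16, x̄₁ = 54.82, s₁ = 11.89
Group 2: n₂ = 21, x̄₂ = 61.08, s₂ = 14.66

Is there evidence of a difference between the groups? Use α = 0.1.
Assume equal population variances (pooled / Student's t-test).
Student's two-sample t-test (equal variances):
H₀: μ₁ = μ₂
H₁: μ₁ ≠ μ₂
df = n₁ + n₂ - 2 = 35
Pooled variance s_p² = [(n₁-1)s₁² + (n₂-1)s₂²] / (n₁ + n₂ - 2) = [(15)(11.89²) + (20)(14.66²)] / 35 = 183.3970
SE = √(s_p²(1/n₁ + 1/n₂)) = √(183.3970 × (1/16 + 1/21)) = 4.4939
t = (x̄₁ - x̄₂) / SE = (54.82 - 61.08) / 4.4939 = -6.26 / 4.4939 = -1.393
p-value = 0.1724

Since p-value > α = 0.1, we fail to reject H₀.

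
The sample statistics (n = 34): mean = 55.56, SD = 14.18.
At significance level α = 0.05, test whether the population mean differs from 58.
One-sample t-test:
H₀: μ = 58
H₁: μ ≠ 58
df = n - 1 = 33
t = (x̄ - μ₀) / (s/√n) = (55.56 - 58) / (14.18/√34) = -1.003
p-value = 0.3230

Since p-value > α = 0.05, we fail to reject H₀.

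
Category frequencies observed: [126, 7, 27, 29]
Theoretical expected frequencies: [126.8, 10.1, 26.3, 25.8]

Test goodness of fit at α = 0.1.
Chi-square goodness of fit test:
H₀: observed counts match expected distribution
H₁: observed counts differ from expected distribution
df = k - 1 = 3
χ² = Σ(O - E)²/E
   = (126 - 126.8)²/126.8 + (7 - 10.1)²/10.1 + (27 - 26.3)²/26.3 + (29 - 25.8)²/25.8
   = 0.005 + 0.951 + 0.019 + 0.397
   = 1.37
p-value = 0.7121

Since p-value > α = 0.1, we fail to reject H₀.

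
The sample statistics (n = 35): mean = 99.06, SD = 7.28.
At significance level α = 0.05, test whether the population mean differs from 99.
One-sample t-test:
H₀: μ = 99
H₁: μ ≠ 99
df = n - 1 = 34
t = (x̄ - μ₀) / (s/√n) = (99.06 - 99) / (7.28/√35) = 0.049
p-value = 0.9614

Since p-value > α = 0.05, we fail to reject H₀.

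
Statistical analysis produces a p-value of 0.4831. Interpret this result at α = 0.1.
Since p = 0.4831 > α = 0.1, fail to reject H₀.
There is insufficient evidence to reject the null hypothesis; the result is not statistically significant at the 0.1 level.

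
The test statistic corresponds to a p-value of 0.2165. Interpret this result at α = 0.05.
Since p = 0.2165 > α = 0.05, fail to reject H₀.
There is insufficient evidence to reject the null hypothesis; the result is not statistically significant at the 0.05 level.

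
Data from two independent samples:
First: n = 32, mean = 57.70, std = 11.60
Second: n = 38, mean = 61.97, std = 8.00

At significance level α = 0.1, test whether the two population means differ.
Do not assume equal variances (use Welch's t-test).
Welch's two-sample t-test:
H₀: μ₁ = μ₂
H₁: μ₁ ≠ μ₂
s₁²/n₁ = 11.60²/32 = 4.2050,  s₂²/n₂ = 8.00²/38 = 1.6842
SE = √(s₁²/n₁ + s₂²/n₂) = √(4.2050 + 1.6842) = 2.4268
df (Welch-Satterthwaite) = (s₁²/n₁ + s₂²/n₂)² / [(s₁²/n₁)²/(n₁-1) + (s₂²/n₂)²/(n₂-1)] ≈ 53.60
t = (x̄₁ - x̄₂) / SE = (57.70 - 61.97) / 2.4268 = -4.27 / 2.4268 = -1.760
p-value = 0.0842

Since p-value < α = 0.1, we reject H₀.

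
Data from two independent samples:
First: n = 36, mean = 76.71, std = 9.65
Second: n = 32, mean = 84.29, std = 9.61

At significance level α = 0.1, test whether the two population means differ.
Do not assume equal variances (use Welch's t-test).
Welch's two-sample t-test:
H₀: μ₁ = μ₂
H₁: μ₁ ≠ μ₂
s₁²/n₁ = 9.65²/36 = 2.5867,  s₂²/n₂ = 9.61²/32 = 2.8860
SE = √(s₁²/n₁ + s₂²/n₂) = √(2.5867 + 2.8860) = 2.3394
df (Welch-Satterthwaite) = (s₁²/n₁ + s₂²/n₂)² / [(s₁²/n₁)²/(n₁-1) + (s₂²/n₂)²/(n₂-1)] ≈ 65.13
t = (x̄₁ - x̄₂) / SE = (76.71 - 84.29) / 2.3394 = -7.58 / 2.3394 = -3.240
p-value = 0.0019

Since p-value < α = 0.1, we reject H₀.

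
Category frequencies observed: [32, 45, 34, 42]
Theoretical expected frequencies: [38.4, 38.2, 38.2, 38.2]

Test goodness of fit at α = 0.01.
Chi-square goodness of fit test:
H₀: observed counts match expected distribution
H₁: observed counts differ from expected distribution
df = k - 1 = 3
χ² = Σ(O - E)²/E
   = (32 - 38.4)²/38.4 + (45 - 38.2)²/38.2 + (34 - 38.2)²/38.2 + (42 - 38.2)²/38.2
   = 1.067 + 1.210 + 0.462 + 0.378
   = 3.12
p-value = 0.3739

Since p-value > α = 0.01, we fail to reject H₀.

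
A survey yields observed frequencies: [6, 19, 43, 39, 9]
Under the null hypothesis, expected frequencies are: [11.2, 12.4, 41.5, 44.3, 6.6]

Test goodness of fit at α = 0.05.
Chi-square goodness of fit test:
H₀: observed counts match expected distribution
H₁: observed counts differ from expected distribution
df = k - 1 = 4
χ² = Σ(O - E)²/E
   = (6 - 11.2)²/11.2 + (19 - 12.4)²/12.4 + (43 - 41.5)²/41.5 + (39 - 44.3)²/44.3 + (9 - 6.6)²/6.6
   = 2.414 + 3.513 + 0.054 + 0.634 + 0.873
   = 7.49
p-value = 0.1122

Since p-value > α = 0.05, we fail to reject H₀.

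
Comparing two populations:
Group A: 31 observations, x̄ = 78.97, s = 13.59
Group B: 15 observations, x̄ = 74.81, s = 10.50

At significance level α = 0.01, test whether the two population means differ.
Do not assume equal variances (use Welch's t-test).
Welch's two-sample t-test:
H₀: μ₁ = μ₂
H₁: μ₁ ≠ μ₂
s₁²/n₁ = 13.59²/31 = 5.9577,  s₂²/n₂ = 10.50²/15 = 7.3500
SE = √(s₁²/n₁ + s₂²/n₂) = √(5.9577 + 7.3500) = 3.6480
df (Welch-Satterthwaite) = (s₁²/n₁ + s₂²/n₂)² / [(s₁²/n₁)²/(n₁-1) + (s₂²/n₂)²/(n₂-1)] ≈ 35.12
t = (x̄₁ - x̄₂) / SE = (78.97 - 74.81) / 3.6480 = 4.16 / 3.6480 = 1.140
p-value = 0.2619

Since p-value > α = 0.01, we fail to reject H₀.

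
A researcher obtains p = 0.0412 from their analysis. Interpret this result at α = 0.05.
Since p = 0.0412 < α = 0.05, reject H₀.
There is sufficient evidence to reject the null hypothesis; the result is statistically significant at the 0.05 level.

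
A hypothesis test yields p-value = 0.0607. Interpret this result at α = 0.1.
Since p = 0.0607 < α = 0.1, reject H₀.
There is sufficient evidence to reject the null hypothesis; the result is statistically significant at the 0.1 level.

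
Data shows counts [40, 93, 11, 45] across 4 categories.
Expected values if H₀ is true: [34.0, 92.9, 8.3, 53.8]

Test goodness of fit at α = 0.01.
Chi-square goodness of fit test:
H₀: observed counts match expected distribution
H₁: observed counts differ from expected distribution
df = k - 1 = 3
χ² = Σ(O - E)²/E
   = (40 - 34.0)²/34.0 + (93 - 92.9)²/92.9 + (11 - 8.3)²/8.3 + (45 - 53.8)²/53.8
   = 1.059 + 0.000 + 0.878 + 1.439
   = 3.38
p-value = 0.3371

Since p-value > α = 0.01, we fail to reject H₀.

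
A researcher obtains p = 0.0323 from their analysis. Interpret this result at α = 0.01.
Since p = 0.0323 > α = 0.01, fail to reject H₀.
There is insufficient evidence to reject the null hypothesis; the result is not statistically significant at the 0.01 level.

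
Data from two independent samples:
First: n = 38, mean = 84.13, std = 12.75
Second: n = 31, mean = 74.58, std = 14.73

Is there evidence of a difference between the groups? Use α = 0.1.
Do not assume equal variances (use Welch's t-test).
Welch's two-sample t-test:
H₀: μ₁ = μ₂
H₁: μ₁ ≠ μ₂
s₁²/n₁ = 12.75²/38 = 4.2780,  s₂²/n₂ = 14.73²/31 = 6.9991
SE = √(s₁²/n₁ + s₂²/n₂) = √(4.2780 + 6.9991) = 3.3581
df (Welch-Satterthwaite) = (s₁²/n₁ + s₂²/n₂)² / [(s₁²/n₁)²/(n₁-1) + (s₂²/n₂)²/(n₂-1)] ≈ 59.77
t = (x̄₁ - x̄₂) / SE = (84.13 - 74.58) / 3.3581 = 9.55 / 3.3581 = 2.844
p-value = 0.0061

Since p-value < α = 0.1, we reject H₀.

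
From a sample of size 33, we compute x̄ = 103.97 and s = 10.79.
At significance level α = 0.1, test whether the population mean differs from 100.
One-sample t-test:
H₀: μ = 100
H₁: μ ≠ 100
df = n - 1 = 32
t = (x̄ - μ₀) / (s/√n) = (103.97 - 100) / (10.79/√33) = 2.114
p-value = 0.0424

Since p-value < α = 0.1, we reject H₀.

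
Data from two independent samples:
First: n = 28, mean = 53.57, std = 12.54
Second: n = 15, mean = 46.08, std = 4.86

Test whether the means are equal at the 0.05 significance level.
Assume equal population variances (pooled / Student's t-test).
Student's two-sample t-test (equal variances):
H₀: μ₁ = μ₂
H₁: μ₁ ≠ μ₂
df = n₁ + n₂ - 2 = 41
Pooled variance s_p² = [(n₁-1)s₁² + (n₂-1)s₂²] / (n₁ + n₂ - 2) = [(27)(12.54²) + (14)(4.86²)] / 41 = 111.6212
SE = √(s_p²(1/n₁ + 1/n₂)) = √(111.6212 × (1/28 + 1/15)) = 3.3805
t = (x̄₁ - x̄₂) / SE = (53.57 - 46.08) / 3.3805 = 7.49 / 3.3805 = 2.216
p-value = 0.0323

Since p-value < α = 0.05, we reject H₀.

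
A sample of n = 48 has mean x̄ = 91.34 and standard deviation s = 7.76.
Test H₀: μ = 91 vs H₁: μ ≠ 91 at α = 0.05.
One-sample t-test:
H₀: μ = 91
H₁: μ ≠ 91
df = n - 1 = 47
t = (x̄ - μ₀) / (s/√n) = (91.34 - 91) / (7.76/√48) = 0.304
p-value = 0.7628

Since p-value > α = 0.05, we fail to reject H₀.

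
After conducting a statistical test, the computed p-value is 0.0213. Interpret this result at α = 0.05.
Since p = 0.0213 < α = 0.05, reject H₀.
There is sufficient evidence to reject the null hypothesis; the result is statistically significant at the 0.05 level.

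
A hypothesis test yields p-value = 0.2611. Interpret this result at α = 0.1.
Since p = 0.2611 > α = 0.1, fail to reject H₀.
There is insufficient evidence to reject the null hypothesis; the result is not statistically significant at the 0.1 level.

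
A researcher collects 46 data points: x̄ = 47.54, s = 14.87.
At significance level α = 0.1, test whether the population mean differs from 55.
One-sample t-test:
H₀: μ = 55
H₁: μ ≠ 55
df = n - 1 = 45
t = (x̄ - μ₀) / (s/√n) = (47.54 - 55) / (14.87/√46) = -3.403
p-value = 0.0014

Since p-value < α = 0.1, we reject H₀.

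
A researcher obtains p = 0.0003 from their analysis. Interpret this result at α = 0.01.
Since p = 0.0003 < α = 0.01, reject H₀.
There is sufficient evidence to reject the null hypothesis; the result is statistically significant at the 0.01 level.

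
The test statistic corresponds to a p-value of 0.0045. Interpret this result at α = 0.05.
Since p = 0.0045 < α = 0.05, reject H₀.
There is sufficient evidence to reject the null hypothesis; the result is statistically significant at the 0.05 level.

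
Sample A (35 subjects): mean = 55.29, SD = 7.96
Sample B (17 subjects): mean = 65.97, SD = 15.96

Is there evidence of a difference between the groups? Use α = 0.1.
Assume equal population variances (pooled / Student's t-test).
Student's two-sample t-test (equal variances):
H₀: μ₁ = μ₂
H₁: μ₁ ≠ μ₂
df = n₁ + n₂ - 2 = 50
Pooled variance s_p² = [(n₁-1)s₁² + (n₂-1)s₂²] / (n₁ + n₂ - 2) = [(34)(7.96²) + (16)(15.96²)] / 50 = 124.5968
SE = √(s_p²(1/n₁ + 1/n₂)) = √(124.5968 × (1/35 + 1/17)) = 3.2999
t = (x̄₁ - x̄₂) / SE = (55.29 - 65.97) / 3.2999 = -10.68 / 3.2999 = -3.236
p-value = 0.0021

Since p-value < α = 0.1, we reject H₀.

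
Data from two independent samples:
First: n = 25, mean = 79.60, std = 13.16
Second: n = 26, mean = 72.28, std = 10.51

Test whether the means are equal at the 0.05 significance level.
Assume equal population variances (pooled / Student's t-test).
Student's two-sample t-test (equal variances):
H₀: μ₁ = μ₂
H₁: μ₁ ≠ μ₂
df = n₁ + n₂ - 2 = 49
Pooled variance s_p² = [(n₁-1)s₁² + (n₂-1)s₂²] / (n₁ + n₂ - 2) = [(24)(13.16²) + (25)(10.51²)] / 49 = 141.1828
SE = √(s_p²(1/n₁ + 1/n₂)) = √(141.1828 × (1/25 + 1/26)) = 3.3283
t = (x̄₁ - x̄₂) / SE = (79.60 - 72.28) / 3.3283 = 7.32 / 3.3283 = 2.199
p-value = 0.0326

Since p-value < α = 0.05, we reject H₀.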